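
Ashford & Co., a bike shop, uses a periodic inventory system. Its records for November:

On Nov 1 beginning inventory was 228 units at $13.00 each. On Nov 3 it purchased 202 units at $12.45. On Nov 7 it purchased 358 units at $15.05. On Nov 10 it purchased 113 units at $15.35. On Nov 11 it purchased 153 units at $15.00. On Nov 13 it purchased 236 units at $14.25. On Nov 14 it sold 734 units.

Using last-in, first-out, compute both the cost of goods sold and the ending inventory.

COGS = $10,884.15; ending inventory = $7,375.20

Nov 14, 734 sold [LIFO — newest first]: 236 @ $14.25 + 153 @ $15.00 + 113 @ $15.35 + 232 @ $15.05 = $10,884.15
Ending inventory: 228 @ $13.00 + 202 @ $12.45 + 126 @ $15.05 = $7,375.20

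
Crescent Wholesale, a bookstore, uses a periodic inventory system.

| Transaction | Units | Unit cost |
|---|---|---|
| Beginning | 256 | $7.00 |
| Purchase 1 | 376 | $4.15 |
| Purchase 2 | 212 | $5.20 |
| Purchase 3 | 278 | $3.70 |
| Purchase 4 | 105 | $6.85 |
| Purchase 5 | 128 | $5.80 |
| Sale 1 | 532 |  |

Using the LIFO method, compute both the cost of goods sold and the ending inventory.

Sale 1 (532) [LIFO — newest first]: 128 @ $5.80 + 105 @ $6.85 + 278 @ $3.70 + 21 @ $5.20 = $2,599.45
Ending inventory: 256 @ $7.00 + 376 @ $4.15 + 191 @ $5.20 = $4,345.60

COGS = $2,599.45; ending inventory = $4,345.60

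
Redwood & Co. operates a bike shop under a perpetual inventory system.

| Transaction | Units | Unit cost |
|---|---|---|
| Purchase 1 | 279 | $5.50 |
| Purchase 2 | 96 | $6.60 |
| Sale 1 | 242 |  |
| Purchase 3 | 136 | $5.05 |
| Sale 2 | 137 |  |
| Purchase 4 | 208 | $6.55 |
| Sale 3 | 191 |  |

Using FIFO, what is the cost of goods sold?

Sale 1 (242) [FIFO — oldest first]: 242 @ $5.50 = $1,331.00
Sale 2 (137) [FIFO — oldest first]: 37 @ $5.50 + 96 @ $6.60 + 4 @ $5.05 = $857.30
Sale 3 (191) [FIFO — oldest first]: 132 @ $5.05 + 59 @ $6.55 = $1,053.05
Total COGS = $1,331.00 + $857.30 + $1,053.05 = $3,241.35
Ending inventory: 149 @ $6.55 = $975.95

COGS = $3,241.35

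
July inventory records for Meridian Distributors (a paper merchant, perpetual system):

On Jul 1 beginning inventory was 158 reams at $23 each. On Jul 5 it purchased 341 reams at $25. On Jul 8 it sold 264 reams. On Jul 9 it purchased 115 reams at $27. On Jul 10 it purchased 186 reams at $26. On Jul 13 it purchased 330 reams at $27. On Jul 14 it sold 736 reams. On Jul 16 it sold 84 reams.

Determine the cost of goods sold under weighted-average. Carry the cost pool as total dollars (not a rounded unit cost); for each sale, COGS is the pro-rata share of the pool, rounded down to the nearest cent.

COGS = $27,810.74

After Jul 1: 158 on hand, pool $3,634.00 (≈ $23.0000 each)
After Jul 5: 499 on hand, pool $12,159.00 (≈ $24.3667 each)
Jul 8, sell 264: 264/499 × $12,159.00 → $6,432.81
After Jul 9: 350 on hand, pool $8,831.19 (≈ $25.2320 each)
After Jul 10: 536 on hand, pool $13,667.19 (≈ $25.4985 each)
After Jul 13: 866 on hand, pool $22,577.19 (≈ $26.0707 each)
Jul 14, sell 736: 736/866 × $22,577.19 → $19,188.00
Jul 16, sell 84: 84/130 × $3,389.19 → $2,189.93
Total COGS = $6,432.81 + $19,188.00 + $2,189.93 = $27,810.74
Ending inventory (cost pool remaining) = $1,199.26
Check: goods available $29,010.00 = COGS $27,810.74 + ending $1,199.26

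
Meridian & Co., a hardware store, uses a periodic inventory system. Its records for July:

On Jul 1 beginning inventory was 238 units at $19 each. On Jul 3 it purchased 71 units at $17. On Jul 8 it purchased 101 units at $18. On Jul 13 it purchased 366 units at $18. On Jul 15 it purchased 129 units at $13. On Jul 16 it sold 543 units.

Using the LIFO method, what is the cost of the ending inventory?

Jul 16, 543 sold [LIFO — newest first]: 129 @ $13 + 366 @ $18 + 48 @ $18 = $9,129
Ending inventory: 238 @ $19 + 71 @ $17 + 53 @ $18 = $6,683
Check: goods available $15,812 = COGS $9,129 + ending $6,683

Ending inventory = $6,683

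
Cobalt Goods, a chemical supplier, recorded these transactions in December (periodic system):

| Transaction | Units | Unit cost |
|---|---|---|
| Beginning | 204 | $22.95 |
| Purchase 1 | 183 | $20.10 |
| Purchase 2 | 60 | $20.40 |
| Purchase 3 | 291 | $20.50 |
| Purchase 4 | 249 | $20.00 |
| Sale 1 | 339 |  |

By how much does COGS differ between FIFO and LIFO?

FIFO COGS: 204 @ $22.95 + 135 @ $20.10 = $7,395.30
LIFO COGS: 249 @ $20.00 + 90 @ $20.50 = $6,825.00
Difference = |$7,395.30 − $6,825.00| = $570.30

$570.30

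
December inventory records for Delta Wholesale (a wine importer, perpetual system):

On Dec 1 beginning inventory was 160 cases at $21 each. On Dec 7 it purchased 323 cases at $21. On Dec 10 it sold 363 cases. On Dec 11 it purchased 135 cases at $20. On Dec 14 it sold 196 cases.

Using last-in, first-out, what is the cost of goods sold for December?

COGS = $11,604

Dec 10, 363 sold [LIFO — newest first]: 323 @ $21 + 40 @ $21 = $7,623
Dec 14, 196 sold [LIFO — newest first]: 135 @ $20 + 61 @ $21 = $3,981
Total COGS = $7,623 + $3,981 = $11,604
Ending inventory: 59 @ $21 = $1,239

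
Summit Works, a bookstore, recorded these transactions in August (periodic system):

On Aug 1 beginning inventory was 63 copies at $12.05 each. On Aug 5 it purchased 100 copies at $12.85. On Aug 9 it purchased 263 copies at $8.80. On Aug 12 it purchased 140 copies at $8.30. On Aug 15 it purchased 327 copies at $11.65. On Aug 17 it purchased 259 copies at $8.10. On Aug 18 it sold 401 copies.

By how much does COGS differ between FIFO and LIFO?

$386.35

FIFO COGS: 63 @ $12.05 + 100 @ $12.85 + 238 @ $8.80 = $4,138.55
LIFO COGS: 259 @ $8.10 + 142 @ $11.65 = $3,752.20
Difference = |$4,138.55 − $3,752.20| = $386.35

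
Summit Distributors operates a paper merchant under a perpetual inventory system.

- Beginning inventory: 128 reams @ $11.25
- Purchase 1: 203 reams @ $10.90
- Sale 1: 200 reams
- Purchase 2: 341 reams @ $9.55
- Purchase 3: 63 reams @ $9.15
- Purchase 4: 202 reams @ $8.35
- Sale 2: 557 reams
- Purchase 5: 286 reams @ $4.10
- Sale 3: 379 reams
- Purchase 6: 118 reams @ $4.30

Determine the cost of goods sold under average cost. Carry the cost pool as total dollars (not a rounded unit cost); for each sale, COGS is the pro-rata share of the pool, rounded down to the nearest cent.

After Beginning: 128 on hand, pool $1,440.00 (≈ $11.2500 each)
After Purchase 1: 331 on hand, pool $3,652.70 (≈ $11.0353 each)
Sale 1, sell 200: 200/331 × $3,652.70 → $2,207.06
After Purchase 2: 472 on hand, pool $4,702.19 (≈ $9.9623 each)
After Purchase 3: 535 on hand, pool $5,278.64 (≈ $9.8666 each)
After Purchase 4: 737 on hand, pool $6,965.34 (≈ $9.4509 each)
Sale 2, sell 557: 557/737 × $6,965.34 → $5,264.17
After Purchase 5: 466 on hand, pool $2,873.77 (≈ $6.1669 each)
Sale 3, sell 379: 379/466 × $2,873.77 → $2,337.25
After Purchase 6: 205 on hand, pool $1,043.92 (≈ $5.0923 each)
Total COGS = $2,207.06 + $5,264.17 + $2,337.25 = $9,808.48
Ending inventory (cost pool remaining) = $1,043.92

COGS = $9,808.48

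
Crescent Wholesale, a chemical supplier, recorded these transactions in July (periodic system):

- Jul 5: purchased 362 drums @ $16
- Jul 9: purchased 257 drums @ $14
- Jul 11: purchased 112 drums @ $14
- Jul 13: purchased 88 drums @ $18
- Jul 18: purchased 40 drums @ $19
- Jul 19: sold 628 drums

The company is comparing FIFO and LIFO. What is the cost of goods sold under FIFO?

COGS = $9,516

FIFO COGS: 362 @ $16 + 257 @ $14 + 9 @ $14 = $9,516
LIFO COGS: 40 @ $19 + 88 @ $18 + 112 @ $14 + 257 @ $14 + 131 @ $16 = $9,606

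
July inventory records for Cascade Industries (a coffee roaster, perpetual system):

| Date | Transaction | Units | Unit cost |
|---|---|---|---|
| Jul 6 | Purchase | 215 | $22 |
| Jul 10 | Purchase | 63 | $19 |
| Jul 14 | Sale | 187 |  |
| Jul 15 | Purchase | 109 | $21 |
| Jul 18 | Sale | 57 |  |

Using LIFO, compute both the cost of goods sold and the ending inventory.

COGS = $5,122; ending inventory = $3,094

Jul 14, 187 sold [LIFO — newest first]: 63 @ $19 + 124 @ $22 = $3,925
Jul 18, 57 sold [LIFO — newest first]: 57 @ $21 = $1,197
Total COGS = $3,925 + $1,197 = $5,122
Ending inventory: 91 @ $22 + 52 @ $21 = $3,094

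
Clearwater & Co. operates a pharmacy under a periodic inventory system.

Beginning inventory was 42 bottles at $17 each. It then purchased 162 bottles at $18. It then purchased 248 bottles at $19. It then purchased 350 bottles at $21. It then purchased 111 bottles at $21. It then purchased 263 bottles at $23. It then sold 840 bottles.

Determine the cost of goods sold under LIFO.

Sale 1 (840) [LIFO — newest first]: 263 @ $23 + 111 @ $21 + 350 @ $21 + 116 @ $19 = $17,934
Ending inventory: 42 @ $17 + 162 @ $18 + 132 @ $19 = $6,138
Check: goods available $24,072 = COGS $17,934 + ending $6,138

COGS = $17,934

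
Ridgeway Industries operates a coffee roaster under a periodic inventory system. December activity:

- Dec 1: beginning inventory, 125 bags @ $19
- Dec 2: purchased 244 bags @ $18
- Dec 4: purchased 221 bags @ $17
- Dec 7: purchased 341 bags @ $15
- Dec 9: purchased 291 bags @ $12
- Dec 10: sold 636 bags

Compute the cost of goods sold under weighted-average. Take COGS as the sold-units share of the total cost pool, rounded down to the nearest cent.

Dec 10, sell 636: 636/1222 × $19,131.00 → $9,956.88
Ending inventory (cost pool remaining) = $9,174.12

COGS = $9,956.88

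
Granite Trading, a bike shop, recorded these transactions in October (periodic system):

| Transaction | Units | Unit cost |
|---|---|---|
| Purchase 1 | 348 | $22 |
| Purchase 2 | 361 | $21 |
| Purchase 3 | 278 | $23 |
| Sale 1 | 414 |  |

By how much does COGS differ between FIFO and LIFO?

FIFO COGS: 348 @ $22 + 66 @ $21 = $9,042
LIFO COGS: 278 @ $23 + 136 @ $21 = $9,250
Difference = |$9,042 − $9,250| = $208

$208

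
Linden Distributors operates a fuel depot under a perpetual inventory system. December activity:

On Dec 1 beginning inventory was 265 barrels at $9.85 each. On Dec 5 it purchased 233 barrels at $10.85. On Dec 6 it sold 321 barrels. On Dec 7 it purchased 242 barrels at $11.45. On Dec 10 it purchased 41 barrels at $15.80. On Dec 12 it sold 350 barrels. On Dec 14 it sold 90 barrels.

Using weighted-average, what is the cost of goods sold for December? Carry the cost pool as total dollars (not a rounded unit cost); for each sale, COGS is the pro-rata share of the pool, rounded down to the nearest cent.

After Dec 1: 265 on hand, pool $2,610.25 (≈ $9.8500 each)
After Dec 5: 498 on hand, pool $5,138.30 (≈ $10.3179 each)
Dec 6, sell 321: 321/498 × $5,138.30 → $3,312.03
After Dec 7: 419 on hand, pool $4,597.17 (≈ $10.9718 each)
After Dec 10: 460 on hand, pool $5,244.97 (≈ $11.4021 each)
Dec 12, sell 350: 350/460 × $5,244.97 → $3,990.73
Dec 14, sell 90: 90/110 × $1,254.24 → $1,026.19
Total COGS = $3,312.03 + $3,990.73 + $1,026.19 = $8,328.95
Ending inventory (cost pool remaining) = $228.05

COGS = $8,328.95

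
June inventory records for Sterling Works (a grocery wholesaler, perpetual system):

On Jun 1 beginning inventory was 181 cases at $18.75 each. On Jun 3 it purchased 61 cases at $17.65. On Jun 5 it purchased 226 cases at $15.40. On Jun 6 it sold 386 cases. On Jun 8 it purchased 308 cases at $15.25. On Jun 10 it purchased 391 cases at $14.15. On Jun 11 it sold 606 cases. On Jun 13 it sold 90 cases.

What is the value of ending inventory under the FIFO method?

Ending inventory = $1,202.75

Jun 6, 386 sold [FIFO — oldest first]: 181 @ $18.75 + 61 @ $17.65 + 144 @ $15.40 = $6,688.00
Jun 11, 606 sold [FIFO — oldest first]: 82 @ $15.40 + 308 @ $15.25 + 216 @ $14.15 = $9,016.20
Jun 13, 90 sold [FIFO — oldest first]: 90 @ $14.15 = $1,273.50
Total COGS = $6,688.00 + $9,016.20 + $1,273.50 = $16,977.70
Ending inventory: 85 @ $14.15 = $1,202.75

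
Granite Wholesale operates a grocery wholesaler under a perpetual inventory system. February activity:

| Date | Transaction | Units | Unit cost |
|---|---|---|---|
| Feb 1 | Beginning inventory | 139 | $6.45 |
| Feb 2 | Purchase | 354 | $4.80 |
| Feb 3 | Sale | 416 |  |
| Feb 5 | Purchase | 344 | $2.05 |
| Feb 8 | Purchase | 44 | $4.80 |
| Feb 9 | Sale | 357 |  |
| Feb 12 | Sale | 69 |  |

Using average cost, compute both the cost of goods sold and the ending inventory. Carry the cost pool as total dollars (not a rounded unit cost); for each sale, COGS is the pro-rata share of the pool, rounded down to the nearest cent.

COGS = $3,401.28; ending inventory = $110.87

After Feb 1: 139 on hand, pool $896.55 (≈ $6.4500 each)
After Feb 2: 493 on hand, pool $2,595.75 (≈ $5.2652 each)
Feb 3, sell 416: 416/493 × $2,595.75 → $2,190.32
After Feb 5: 421 on hand, pool $1,110.63 (≈ $2.6381 each)
After Feb 8: 465 on hand, pool $1,321.83 (≈ $2.8426 each)
Feb 9, sell 357: 357/465 × $1,321.83 → $1,014.82
Feb 12, sell 69: 69/108 × $307.01 → $196.14
Total COGS = $2,190.32 + $1,014.82 + $196.14 = $3,401.28
Ending inventory (cost pool remaining) = $110.87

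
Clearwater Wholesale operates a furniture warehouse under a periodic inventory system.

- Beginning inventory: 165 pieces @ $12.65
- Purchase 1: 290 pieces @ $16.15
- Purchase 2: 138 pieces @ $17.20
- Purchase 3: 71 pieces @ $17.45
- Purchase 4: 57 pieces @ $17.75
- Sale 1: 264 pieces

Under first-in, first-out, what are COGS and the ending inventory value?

Sale 1 (264) [FIFO — oldest first]: 165 @ $12.65 + 99 @ $16.15 = $3,686.10
Ending inventory: 191 @ $16.15 + 138 @ $17.20 + 71 @ $17.45 + 57 @ $17.75 = $7,708.95

COGS = $3,686.10; ending inventory = $7,708.95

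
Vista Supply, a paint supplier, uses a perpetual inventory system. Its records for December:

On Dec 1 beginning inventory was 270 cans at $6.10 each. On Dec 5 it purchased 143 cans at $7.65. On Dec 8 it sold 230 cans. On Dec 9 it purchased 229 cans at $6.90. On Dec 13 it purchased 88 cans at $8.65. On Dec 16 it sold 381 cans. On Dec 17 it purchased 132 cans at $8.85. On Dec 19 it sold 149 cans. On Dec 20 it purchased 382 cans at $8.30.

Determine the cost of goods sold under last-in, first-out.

Dec 8, 230 sold [LIFO — newest first]: 143 @ $7.65 + 87 @ $6.10 = $1,624.65
Dec 16, 381 sold [LIFO — newest first]: 88 @ $8.65 + 229 @ $6.90 + 64 @ $6.10 = $2,731.70
Dec 19, 149 sold [LIFO — newest first]: 132 @ $8.85 + 17 @ $6.10 = $1,271.90
Total COGS = $1,624.65 + $2,731.70 + $1,271.90 = $5,628.25
Ending inventory: 102 @ $6.10 + 382 @ $8.30 = $3,792.80
Check: goods available $9,421.05 = COGS $5,628.25 + ending $3,792.80

COGS = $5,628.25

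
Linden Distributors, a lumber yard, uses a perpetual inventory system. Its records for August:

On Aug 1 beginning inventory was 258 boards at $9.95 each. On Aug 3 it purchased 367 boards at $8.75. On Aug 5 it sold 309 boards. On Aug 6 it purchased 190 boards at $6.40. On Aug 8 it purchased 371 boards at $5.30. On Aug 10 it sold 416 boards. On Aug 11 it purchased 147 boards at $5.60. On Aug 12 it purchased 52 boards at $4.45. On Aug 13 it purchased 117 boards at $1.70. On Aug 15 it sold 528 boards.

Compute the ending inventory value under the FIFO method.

Ending inventory = $878.30

Aug 5, 309 sold [FIFO — oldest first]: 258 @ $9.95 + 51 @ $8.75 = $3,013.35
Aug 10, 416 sold [FIFO — oldest first]: 316 @ $8.75 + 100 @ $6.40 = $3,405.00
Aug 15, 528 sold [FIFO — oldest first]: 90 @ $6.40 + 371 @ $5.30 + 67 @ $5.60 = $2,917.50
Total COGS = $3,013.35 + $3,405.00 + $2,917.50 = $9,335.85
Ending inventory: 80 @ $5.60 + 52 @ $4.45 + 117 @ $1.70 = $878.30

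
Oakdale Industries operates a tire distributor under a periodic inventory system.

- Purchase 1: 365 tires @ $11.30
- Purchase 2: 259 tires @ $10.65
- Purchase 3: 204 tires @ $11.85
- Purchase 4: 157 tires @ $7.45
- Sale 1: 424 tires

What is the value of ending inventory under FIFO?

Sale 1 (424) [FIFO — oldest first]: 365 @ $11.30 + 59 @ $10.65 = $4,752.85
Ending inventory: 200 @ $10.65 + 204 @ $11.85 + 157 @ $7.45 = $5,717.05

Ending inventory = $5,717.05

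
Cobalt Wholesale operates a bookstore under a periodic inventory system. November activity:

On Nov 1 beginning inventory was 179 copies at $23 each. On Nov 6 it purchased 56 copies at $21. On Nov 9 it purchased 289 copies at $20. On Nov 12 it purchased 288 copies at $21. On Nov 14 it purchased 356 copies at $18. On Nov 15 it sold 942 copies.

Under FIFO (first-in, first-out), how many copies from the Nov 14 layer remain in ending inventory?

226

Nov 15, 942 sold [FIFO — oldest first]: 179 @ $23 + 56 @ $21 + 289 @ $20 + 288 @ $21 + 130 @ $18 = $19,461
Ending inventory: 226 @ $18 = $4,068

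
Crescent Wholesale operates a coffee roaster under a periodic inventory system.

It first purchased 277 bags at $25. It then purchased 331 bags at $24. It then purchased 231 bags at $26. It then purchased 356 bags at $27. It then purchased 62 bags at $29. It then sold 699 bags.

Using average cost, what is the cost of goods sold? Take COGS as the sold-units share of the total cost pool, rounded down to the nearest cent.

Sale 1, sell 699: 699/1257 × $32,285.00 → $17,953.23
Ending inventory (cost pool remaining) = $14,331.77

COGS = $17,953.23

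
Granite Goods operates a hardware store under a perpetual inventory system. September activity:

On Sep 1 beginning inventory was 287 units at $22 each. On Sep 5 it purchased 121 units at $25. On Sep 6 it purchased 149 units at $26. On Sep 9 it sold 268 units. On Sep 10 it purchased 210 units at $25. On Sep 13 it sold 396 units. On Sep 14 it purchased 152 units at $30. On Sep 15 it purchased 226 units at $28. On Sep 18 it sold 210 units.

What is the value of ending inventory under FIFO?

Sep 9, 268 sold [FIFO — oldest first]: 268 @ $22 = $5,896
Sep 13, 396 sold [FIFO — oldest first]: 19 @ $22 + 121 @ $25 + 149 @ $26 + 107 @ $25 = $9,992
Sep 18, 210 sold [FIFO — oldest first]: 103 @ $25 + 107 @ $30 = $5,785
Total COGS = $5,896 + $9,992 + $5,785 = $21,673
Ending inventory: 45 @ $30 + 226 @ $28 = $7,678

Ending inventory = $7,678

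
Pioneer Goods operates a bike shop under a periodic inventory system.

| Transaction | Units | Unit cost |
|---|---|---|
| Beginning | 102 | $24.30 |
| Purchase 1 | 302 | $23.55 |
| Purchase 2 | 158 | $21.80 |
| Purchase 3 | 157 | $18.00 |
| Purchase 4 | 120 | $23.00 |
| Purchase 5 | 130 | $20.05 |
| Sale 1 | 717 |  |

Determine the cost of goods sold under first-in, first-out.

Sale 1 (717) [FIFO — oldest first]: 102 @ $24.30 + 302 @ $23.55 + 158 @ $21.80 + 155 @ $18.00 = $15,825.10
Ending inventory: 2 @ $18.00 + 120 @ $23.00 + 130 @ $20.05 = $5,402.50

COGS = $15,825.10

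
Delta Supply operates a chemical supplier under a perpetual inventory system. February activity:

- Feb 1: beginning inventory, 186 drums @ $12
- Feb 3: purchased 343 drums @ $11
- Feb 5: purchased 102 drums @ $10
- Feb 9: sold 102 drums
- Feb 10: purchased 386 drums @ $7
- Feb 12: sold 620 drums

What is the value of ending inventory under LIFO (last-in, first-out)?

Feb 9, 102 sold [LIFO — newest first]: 102 @ $10 = $1,020
Feb 12, 620 sold [LIFO — newest first]: 386 @ $7 + 234 @ $11 = $5,276
Total COGS = $1,020 + $5,276 = $6,296
Ending inventory: 186 @ $12 + 109 @ $11 = $3,431

Ending inventory = $3,431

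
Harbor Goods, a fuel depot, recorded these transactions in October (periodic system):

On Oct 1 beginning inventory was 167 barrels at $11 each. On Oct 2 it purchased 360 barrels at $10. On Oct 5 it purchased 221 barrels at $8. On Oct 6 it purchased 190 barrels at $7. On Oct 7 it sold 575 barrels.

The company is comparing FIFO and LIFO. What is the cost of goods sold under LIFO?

COGS = $4,738

FIFO COGS: 167 @ $11 + 360 @ $10 + 48 @ $8 = $5,821
LIFO COGS: 190 @ $7 + 221 @ $8 + 164 @ $10 = $4,738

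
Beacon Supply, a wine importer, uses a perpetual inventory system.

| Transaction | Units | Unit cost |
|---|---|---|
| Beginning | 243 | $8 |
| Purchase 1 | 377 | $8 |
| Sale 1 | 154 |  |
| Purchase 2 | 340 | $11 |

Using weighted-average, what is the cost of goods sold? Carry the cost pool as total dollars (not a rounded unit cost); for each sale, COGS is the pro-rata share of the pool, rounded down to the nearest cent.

COGS = $1,232.00

After Beginning: 243 on hand, pool $1,944.00 (≈ $8.0000 each)
After Purchase 1: 620 on hand, pool $4,960.00 (≈ $8.0000 each)
Sale 1, sell 154: 154/620 × $4,960.00 → $1,232.00
After Purchase 2: 806 on hand, pool $7,468.00 (≈ $9.2655 each)
Ending inventory (cost pool remaining) = $7,468.00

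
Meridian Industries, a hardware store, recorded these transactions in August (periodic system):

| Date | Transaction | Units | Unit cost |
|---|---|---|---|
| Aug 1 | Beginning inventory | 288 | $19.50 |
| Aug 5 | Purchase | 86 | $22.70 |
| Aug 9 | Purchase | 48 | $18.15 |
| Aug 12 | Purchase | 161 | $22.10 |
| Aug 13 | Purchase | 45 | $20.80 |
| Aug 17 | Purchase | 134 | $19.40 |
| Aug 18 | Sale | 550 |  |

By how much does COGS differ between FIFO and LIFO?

$130.90

FIFO COGS: 288 @ $19.50 + 86 @ $22.70 + 48 @ $18.15 + 128 @ $22.10 = $11,268.20
LIFO COGS: 134 @ $19.40 + 45 @ $20.80 + 161 @ $22.10 + 48 @ $18.15 + 86 @ $22.70 + 76 @ $19.50 = $11,399.10
Difference = |$11,268.20 − $11,399.10| = $130.90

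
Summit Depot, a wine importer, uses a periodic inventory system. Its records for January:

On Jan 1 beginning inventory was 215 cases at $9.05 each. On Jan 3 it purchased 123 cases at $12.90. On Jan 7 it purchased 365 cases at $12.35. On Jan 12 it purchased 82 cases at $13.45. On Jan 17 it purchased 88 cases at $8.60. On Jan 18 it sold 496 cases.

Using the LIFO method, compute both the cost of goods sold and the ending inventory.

COGS = $5,885.80; ending inventory = $4,014.10

Jan 18, 496 sold [LIFO — newest first]: 88 @ $8.60 + 82 @ $13.45 + 326 @ $12.35 = $5,885.80
Ending inventory: 215 @ $9.05 + 123 @ $12.90 + 39 @ $12.35 = $4,014.10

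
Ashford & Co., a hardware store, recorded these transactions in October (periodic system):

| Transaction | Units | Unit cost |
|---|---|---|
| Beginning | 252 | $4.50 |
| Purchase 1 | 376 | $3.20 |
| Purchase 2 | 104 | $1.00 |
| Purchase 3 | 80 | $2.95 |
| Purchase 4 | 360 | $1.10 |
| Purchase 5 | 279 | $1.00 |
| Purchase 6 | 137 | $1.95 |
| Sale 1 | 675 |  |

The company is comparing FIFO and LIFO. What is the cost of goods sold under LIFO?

FIFO COGS: 252 @ $4.50 + 376 @ $3.20 + 47 @ $1.00 = $2,384.20
LIFO COGS: 137 @ $1.95 + 279 @ $1.00 + 259 @ $1.10 = $831.05

COGS = $831.05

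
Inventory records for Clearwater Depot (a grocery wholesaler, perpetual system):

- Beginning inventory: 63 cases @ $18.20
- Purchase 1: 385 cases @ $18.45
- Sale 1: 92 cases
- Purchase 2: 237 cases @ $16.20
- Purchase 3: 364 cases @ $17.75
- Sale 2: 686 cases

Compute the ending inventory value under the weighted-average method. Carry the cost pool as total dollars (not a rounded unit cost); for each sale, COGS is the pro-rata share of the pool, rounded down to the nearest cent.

Ending inventory = $4,773.26

After Beginning: 63 on hand, pool $1,146.60 (≈ $18.2000 each)
After Purchase 1: 448 on hand, pool $8,249.85 (≈ $18.4148 each)
Sale 1, sell 92: 92/448 × $8,249.85 → $1,694.16
After Purchase 2: 593 on hand, pool $10,395.09 (≈ $17.5297 each)
After Purchase 3: 957 on hand, pool $16,856.09 (≈ $17.6135 each)
Sale 2, sell 686: 686/957 × $16,856.09 → $12,082.83
Total COGS = $1,694.16 + $12,082.83 = $13,776.99
Ending inventory (cost pool remaining) = $4,773.26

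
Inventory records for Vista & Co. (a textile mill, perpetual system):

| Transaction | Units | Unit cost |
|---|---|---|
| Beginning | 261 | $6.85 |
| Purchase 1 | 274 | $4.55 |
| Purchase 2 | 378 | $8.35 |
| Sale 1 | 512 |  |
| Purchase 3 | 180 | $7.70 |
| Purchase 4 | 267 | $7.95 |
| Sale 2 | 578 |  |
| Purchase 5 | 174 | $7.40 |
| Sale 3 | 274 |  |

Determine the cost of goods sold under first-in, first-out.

COGS = $9,729.10

Sale 1 (512) [FIFO — oldest first]: 261 @ $6.85 + 251 @ $4.55 = $2,929.90
Sale 2 (578) [FIFO — oldest first]: 23 @ $4.55 + 378 @ $8.35 + 177 @ $7.70 = $4,623.85
Sale 3 (274) [FIFO — oldest first]: 3 @ $7.70 + 267 @ $7.95 + 4 @ $7.40 = $2,175.35
Total COGS = $2,929.90 + $4,623.85 + $2,175.35 = $9,729.10
Ending inventory: 170 @ $7.40 = $1,258.00
Check: goods available $10,987.10 = COGS $9,729.10 + ending $1,258.00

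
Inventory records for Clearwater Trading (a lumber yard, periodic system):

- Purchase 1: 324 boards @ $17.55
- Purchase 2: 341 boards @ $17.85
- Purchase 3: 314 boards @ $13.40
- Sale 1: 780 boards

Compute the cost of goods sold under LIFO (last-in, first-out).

COGS = $12,488.20

Sale 1 (780) [LIFO — newest first]: 314 @ $13.40 + 341 @ $17.85 + 125 @ $17.55 = $12,488.20
Ending inventory: 199 @ $17.55 = $3,492.45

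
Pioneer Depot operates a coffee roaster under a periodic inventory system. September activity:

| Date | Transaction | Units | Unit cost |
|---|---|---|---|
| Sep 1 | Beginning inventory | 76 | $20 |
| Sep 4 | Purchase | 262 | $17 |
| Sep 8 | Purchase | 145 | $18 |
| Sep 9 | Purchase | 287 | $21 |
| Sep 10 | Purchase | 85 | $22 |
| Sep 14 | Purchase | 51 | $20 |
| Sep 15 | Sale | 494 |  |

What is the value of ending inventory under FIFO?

Ending inventory = $8,686

Sep 15, 494 sold [FIFO — oldest first]: 76 @ $20 + 262 @ $17 + 145 @ $18 + 11 @ $21 = $8,815
Ending inventory: 276 @ $21 + 85 @ $22 + 51 @ $20 = $8,686
Check: goods available $17,501 = COGS $8,815 + ending $8,686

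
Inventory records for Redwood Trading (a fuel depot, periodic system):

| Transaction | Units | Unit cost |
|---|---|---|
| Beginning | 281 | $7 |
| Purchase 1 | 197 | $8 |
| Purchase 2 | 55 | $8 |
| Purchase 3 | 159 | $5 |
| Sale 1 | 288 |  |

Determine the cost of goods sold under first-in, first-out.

Sale 1 (288) [FIFO — oldest first]: 281 @ $7 + 7 @ $8 = $2,023
Ending inventory: 190 @ $8 + 55 @ $8 + 159 @ $5 = $2,755
Check: goods available $4,778 = COGS $2,023 + ending $2,755

COGS = $2,023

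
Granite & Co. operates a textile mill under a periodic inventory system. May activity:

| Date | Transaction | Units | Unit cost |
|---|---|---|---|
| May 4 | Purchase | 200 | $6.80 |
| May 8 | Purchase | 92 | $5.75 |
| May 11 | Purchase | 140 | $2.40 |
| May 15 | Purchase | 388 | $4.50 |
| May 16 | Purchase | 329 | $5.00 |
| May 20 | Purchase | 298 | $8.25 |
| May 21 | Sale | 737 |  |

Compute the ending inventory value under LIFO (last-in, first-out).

May 21, 737 sold [LIFO — newest first]: 298 @ $8.25 + 329 @ $5.00 + 110 @ $4.50 = $4,598.50
Ending inventory: 200 @ $6.80 + 92 @ $5.75 + 140 @ $2.40 + 278 @ $4.50 = $3,476.00

Ending inventory = $3,476.00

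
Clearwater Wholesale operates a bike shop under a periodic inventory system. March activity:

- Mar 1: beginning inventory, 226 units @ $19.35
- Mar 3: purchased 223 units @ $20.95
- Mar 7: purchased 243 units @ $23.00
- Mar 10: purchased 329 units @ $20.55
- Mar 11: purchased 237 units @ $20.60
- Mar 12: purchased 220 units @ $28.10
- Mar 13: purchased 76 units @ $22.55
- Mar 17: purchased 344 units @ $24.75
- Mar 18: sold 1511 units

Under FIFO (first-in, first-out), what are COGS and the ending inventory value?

COGS = $33,203.25; ending inventory = $9,483.65

Mar 18, 1511 sold [FIFO — oldest first]: 226 @ $19.35 + 223 @ $20.95 + 243 @ $23.00 + 329 @ $20.55 + 237 @ $20.60 + 220 @ $28.10 + 33 @ $22.55 = $33,203.25
Ending inventory: 43 @ $22.55 + 344 @ $24.75 = $9,483.65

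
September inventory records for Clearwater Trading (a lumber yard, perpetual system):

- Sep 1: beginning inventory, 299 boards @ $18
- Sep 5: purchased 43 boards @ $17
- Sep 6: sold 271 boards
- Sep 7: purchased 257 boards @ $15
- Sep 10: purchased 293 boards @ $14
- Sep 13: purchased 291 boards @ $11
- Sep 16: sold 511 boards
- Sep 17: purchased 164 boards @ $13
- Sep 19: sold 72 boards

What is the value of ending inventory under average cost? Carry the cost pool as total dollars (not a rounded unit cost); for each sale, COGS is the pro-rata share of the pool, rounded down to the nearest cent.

After Sep 1: 299 on hand, pool $5,382.00 (≈ $18.0000 each)
After Sep 5: 342 on hand, pool $6,113.00 (≈ $17.8743 each)
Sep 6, sell 271: 271/342 × $6,113.00 → $4,843.92
After Sep 7: 328 on hand, pool $5,124.08 (≈ $15.6222 each)
After Sep 10: 621 on hand, pool $9,226.08 (≈ $14.8568 each)
After Sep 13: 912 on hand, pool $12,427.08 (≈ $13.6262 each)
Sep 16, sell 511: 511/912 × $12,427.08 → $6,962.98
After Sep 17: 565 on hand, pool $7,596.10 (≈ $13.4444 each)
Sep 19, sell 72: 72/565 × $7,596.10 → $967.99
Total COGS = $4,843.92 + $6,962.98 + $967.99 = $12,774.89
Ending inventory (cost pool remaining) = $6,628.11

Ending inventory = $6,628.11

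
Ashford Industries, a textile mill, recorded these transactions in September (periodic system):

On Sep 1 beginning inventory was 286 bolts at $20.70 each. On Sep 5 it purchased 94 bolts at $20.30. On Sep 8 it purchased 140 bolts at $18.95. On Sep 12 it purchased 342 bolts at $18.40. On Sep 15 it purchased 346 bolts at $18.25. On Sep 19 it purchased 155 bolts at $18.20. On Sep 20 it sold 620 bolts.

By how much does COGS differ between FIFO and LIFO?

$996.30

FIFO COGS: 286 @ $20.70 + 94 @ $20.30 + 140 @ $18.95 + 100 @ $18.40 = $12,321.40
LIFO COGS: 155 @ $18.20 + 346 @ $18.25 + 119 @ $18.40 = $11,325.10
Difference = |$12,321.40 − $11,325.10| = $996.30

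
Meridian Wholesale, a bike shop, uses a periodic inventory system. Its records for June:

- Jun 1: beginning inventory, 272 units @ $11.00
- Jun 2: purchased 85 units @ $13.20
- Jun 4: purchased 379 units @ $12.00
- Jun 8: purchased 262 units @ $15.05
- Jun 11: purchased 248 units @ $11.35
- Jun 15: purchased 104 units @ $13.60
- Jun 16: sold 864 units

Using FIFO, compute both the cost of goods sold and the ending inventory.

COGS = $10,588.40; ending inventory = $6,245.90

Jun 16, 864 sold [FIFO — oldest first]: 272 @ $11.00 + 85 @ $13.20 + 379 @ $12.00 + 128 @ $15.05 = $10,588.40
Ending inventory: 134 @ $15.05 + 248 @ $11.35 + 104 @ $13.60 = $6,245.90
Check: goods available $16,834.30 = COGS $10,588.40 + ending $6,245.90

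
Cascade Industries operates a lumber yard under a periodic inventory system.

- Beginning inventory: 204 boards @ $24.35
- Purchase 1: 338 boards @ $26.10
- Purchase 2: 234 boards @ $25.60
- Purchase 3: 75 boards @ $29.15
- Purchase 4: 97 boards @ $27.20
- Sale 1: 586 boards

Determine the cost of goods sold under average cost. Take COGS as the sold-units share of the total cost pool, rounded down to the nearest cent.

COGS = $15,208.95

Sale 1, sell 586: 586/948 × $24,604.25 → $15,208.95
Ending inventory (cost pool remaining) = $9,395.30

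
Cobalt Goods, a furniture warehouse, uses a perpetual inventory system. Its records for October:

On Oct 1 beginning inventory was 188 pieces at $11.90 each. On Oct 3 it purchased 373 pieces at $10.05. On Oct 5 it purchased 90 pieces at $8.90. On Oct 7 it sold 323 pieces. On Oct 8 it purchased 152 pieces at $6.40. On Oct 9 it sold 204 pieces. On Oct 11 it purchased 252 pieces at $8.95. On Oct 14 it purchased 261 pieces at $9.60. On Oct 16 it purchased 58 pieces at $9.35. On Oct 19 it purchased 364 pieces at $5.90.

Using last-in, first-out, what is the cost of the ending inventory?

Oct 7, 323 sold [LIFO — newest first]: 90 @ $8.90 + 233 @ $10.05 = $3,142.65
Oct 9, 204 sold [LIFO — newest first]: 152 @ $6.40 + 52 @ $10.05 = $1,495.40
Total COGS = $3,142.65 + $1,495.40 = $4,638.05
Ending inventory: 188 @ $11.90 + 88 @ $10.05 + 252 @ $8.95 + 261 @ $9.60 + 58 @ $9.35 + 364 @ $5.90 = $10,572.50
Check: goods available $15,210.55 = COGS $4,638.05 + ending $10,572.50

Ending inventory = $10,572.50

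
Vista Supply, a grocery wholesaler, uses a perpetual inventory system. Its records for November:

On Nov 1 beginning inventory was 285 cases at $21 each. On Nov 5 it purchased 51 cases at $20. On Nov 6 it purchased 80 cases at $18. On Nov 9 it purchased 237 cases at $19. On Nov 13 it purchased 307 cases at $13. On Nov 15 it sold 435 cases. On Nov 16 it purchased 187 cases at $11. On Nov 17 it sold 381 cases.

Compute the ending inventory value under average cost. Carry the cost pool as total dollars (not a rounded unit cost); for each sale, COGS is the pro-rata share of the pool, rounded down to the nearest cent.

After Nov 1: 285 on hand, pool $5,985.00 (≈ $21.0000 each)
After Nov 5: 336 on hand, pool $7,005.00 (≈ $20.8482 each)
After Nov 6: 416 on hand, pool $8,445.00 (≈ $20.3005 each)
After Nov 9: 653 on hand, pool $12,948.00 (≈ $19.8285 each)
After Nov 13: 960 on hand, pool $16,939.00 (≈ $17.6448 each)
Nov 15, sell 435: 435/960 × $16,939.00 → $7,675.48
After Nov 16: 712 on hand, pool $11,320.52 (≈ $15.8996 each)
Nov 17, sell 381: 381/712 × $11,320.52 → $6,057.75
Total COGS = $7,675.48 + $6,057.75 = $13,733.23
Ending inventory (cost pool remaining) = $5,262.77

Ending inventory = $5,262.77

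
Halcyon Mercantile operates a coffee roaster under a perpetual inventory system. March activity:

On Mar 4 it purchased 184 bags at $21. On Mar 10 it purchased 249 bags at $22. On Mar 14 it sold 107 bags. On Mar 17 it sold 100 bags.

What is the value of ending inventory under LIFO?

Mar 14, 107 sold [LIFO — newest first]: 107 @ $22 = $2,354
Mar 17, 100 sold [LIFO — newest first]: 100 @ $22 = $2,200
Total COGS = $2,354 + $2,200 = $4,554
Ending inventory: 184 @ $21 + 42 @ $22 = $4,788

Ending inventory = $4,788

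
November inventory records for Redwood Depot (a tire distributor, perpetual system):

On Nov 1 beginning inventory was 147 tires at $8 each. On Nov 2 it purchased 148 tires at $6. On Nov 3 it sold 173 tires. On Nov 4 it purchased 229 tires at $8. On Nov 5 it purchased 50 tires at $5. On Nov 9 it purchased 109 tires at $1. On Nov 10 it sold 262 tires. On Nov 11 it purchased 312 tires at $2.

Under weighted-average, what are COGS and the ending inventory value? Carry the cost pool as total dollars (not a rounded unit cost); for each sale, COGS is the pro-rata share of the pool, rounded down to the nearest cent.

After Nov 1: 147 on hand, pool $1,176.00 (≈ $8.0000 each)
After Nov 2: 295 on hand, pool $2,064.00 (≈ $6.9966 each)
Nov 3, sell 173: 173/295 × $2,064.00 → $1,210.41
After Nov 4: 351 on hand, pool $2,685.59 (≈ $7.6513 each)
After Nov 5: 401 on hand, pool $2,935.59 (≈ $7.3207 each)
After Nov 9: 510 on hand, pool $3,044.59 (≈ $5.9698 each)
Nov 10, sell 262: 262/510 × $3,044.59 → $1,564.08
After Nov 11: 560 on hand, pool $2,104.51 (≈ $3.7581 each)
Total COGS = $1,210.41 + $1,564.08 = $2,774.49
Ending inventory (cost pool remaining) = $2,104.51

COGS = $2,774.49; ending inventory = $2,104.51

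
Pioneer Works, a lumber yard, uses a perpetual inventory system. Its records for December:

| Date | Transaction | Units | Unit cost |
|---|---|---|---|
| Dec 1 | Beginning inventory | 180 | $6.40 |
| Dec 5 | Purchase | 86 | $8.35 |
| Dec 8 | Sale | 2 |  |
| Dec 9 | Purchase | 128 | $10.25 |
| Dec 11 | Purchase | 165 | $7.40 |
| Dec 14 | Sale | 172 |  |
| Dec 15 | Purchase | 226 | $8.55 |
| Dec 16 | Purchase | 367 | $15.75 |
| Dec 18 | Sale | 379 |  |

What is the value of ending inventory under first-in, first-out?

Dec 8, 2 sold [FIFO — oldest first]: 2 @ $6.40 = $12.80
Dec 14, 172 sold [FIFO — oldest first]: 172 @ $6.40 = $1,100.80
Dec 18, 379 sold [FIFO — oldest first]: 6 @ $6.40 + 86 @ $8.35 + 128 @ $10.25 + 159 @ $7.40 = $3,245.10
Total COGS = $12.80 + $1,100.80 + $3,245.10 = $4,358.70
Ending inventory: 6 @ $7.40 + 226 @ $8.55 + 367 @ $15.75 = $7,756.95

Ending inventory = $7,756.95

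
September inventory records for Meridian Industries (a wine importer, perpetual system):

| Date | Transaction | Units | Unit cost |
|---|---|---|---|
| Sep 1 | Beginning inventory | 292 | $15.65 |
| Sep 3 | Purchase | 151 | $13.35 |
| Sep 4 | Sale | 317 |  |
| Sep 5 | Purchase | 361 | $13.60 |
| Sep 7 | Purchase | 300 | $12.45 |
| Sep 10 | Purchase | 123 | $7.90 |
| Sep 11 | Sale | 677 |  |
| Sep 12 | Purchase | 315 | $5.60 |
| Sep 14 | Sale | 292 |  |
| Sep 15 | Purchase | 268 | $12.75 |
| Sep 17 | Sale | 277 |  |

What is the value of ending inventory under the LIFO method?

Ending inventory = $3,505.50

Sep 4, 317 sold [LIFO — newest first]: 151 @ $13.35 + 166 @ $15.65 = $4,613.75
Sep 11, 677 sold [LIFO — newest first]: 123 @ $7.90 + 300 @ $12.45 + 254 @ $13.60 = $8,161.10
Sep 14, 292 sold [LIFO — newest first]: 292 @ $5.60 = $1,635.20
Sep 17, 277 sold [LIFO — newest first]: 268 @ $12.75 + 9 @ $5.60 = $3,467.40
Total COGS = $4,613.75 + $8,161.10 + $1,635.20 + $3,467.40 = $17,877.45
Ending inventory: 126 @ $15.65 + 107 @ $13.60 + 14 @ $5.60 = $3,505.50
Check: goods available $21,382.95 = COGS $17,877.45 + ending $3,505.50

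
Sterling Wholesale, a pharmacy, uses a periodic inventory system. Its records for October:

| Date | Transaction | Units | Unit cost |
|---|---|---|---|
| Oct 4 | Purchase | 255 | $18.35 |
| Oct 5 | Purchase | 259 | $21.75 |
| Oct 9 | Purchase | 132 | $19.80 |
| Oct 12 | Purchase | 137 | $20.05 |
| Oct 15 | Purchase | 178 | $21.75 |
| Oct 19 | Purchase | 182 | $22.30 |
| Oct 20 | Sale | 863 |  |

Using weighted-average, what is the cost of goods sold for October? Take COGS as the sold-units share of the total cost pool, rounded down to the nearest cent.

Oct 20, sell 863: 863/1143 × $23,603.05 → $17,821.02
Ending inventory (cost pool remaining) = $5,782.03

COGS = $17,821.02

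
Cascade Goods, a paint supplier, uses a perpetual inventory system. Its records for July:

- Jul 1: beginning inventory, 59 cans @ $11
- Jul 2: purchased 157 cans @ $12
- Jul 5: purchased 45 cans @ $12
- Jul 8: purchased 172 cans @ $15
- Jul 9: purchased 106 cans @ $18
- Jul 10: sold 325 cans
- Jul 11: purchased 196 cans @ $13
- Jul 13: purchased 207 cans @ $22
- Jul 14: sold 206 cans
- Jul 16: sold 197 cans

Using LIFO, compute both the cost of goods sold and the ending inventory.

COGS = $12,154; ending inventory = $2,509

Jul 10, 325 sold [LIFO — newest first]: 106 @ $18 + 172 @ $15 + 45 @ $12 + 2 @ $12 = $5,052
Jul 14, 206 sold [LIFO — newest first]: 206 @ $22 = $4,532
Jul 16, 197 sold [LIFO — newest first]: 1 @ $22 + 196 @ $13 = $2,570
Total COGS = $5,052 + $4,532 + $2,570 = $12,154
Ending inventory: 59 @ $11 + 155 @ $12 = $2,509
Check: goods available $14,663 = COGS $12,154 + ending $2,509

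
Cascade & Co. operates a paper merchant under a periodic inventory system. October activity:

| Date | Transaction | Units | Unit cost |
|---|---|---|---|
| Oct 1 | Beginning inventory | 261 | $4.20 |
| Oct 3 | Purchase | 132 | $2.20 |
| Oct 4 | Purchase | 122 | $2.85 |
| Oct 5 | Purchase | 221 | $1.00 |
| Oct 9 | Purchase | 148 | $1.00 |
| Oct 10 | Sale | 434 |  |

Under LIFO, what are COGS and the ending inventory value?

COGS = $554.25; ending inventory = $1,549.05

Oct 10, 434 sold [LIFO — newest first]: 148 @ $1.00 + 221 @ $1.00 + 65 @ $2.85 = $554.25
Ending inventory: 261 @ $4.20 + 132 @ $2.20 + 57 @ $2.85 = $1,549.05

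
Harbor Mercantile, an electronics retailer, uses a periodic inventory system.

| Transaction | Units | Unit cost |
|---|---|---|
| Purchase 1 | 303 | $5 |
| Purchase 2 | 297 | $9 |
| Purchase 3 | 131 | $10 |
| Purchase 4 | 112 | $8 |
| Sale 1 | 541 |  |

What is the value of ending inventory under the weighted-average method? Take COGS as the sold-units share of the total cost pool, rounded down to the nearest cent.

Ending inventory = $2,290.62

Sale 1, sell 541: 541/843 × $6,394.00 → $4,103.38
Ending inventory (cost pool remaining) = $2,290.62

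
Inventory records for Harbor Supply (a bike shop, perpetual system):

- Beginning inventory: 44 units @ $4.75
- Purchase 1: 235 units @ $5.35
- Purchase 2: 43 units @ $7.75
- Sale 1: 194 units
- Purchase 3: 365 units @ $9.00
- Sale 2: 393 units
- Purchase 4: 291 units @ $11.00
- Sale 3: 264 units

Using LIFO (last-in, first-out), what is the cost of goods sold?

COGS = $7,479.90

Sale 1 (194) [LIFO — newest first]: 43 @ $7.75 + 151 @ $5.35 = $1,141.10
Sale 2 (393) [LIFO — newest first]: 365 @ $9.00 + 28 @ $5.35 = $3,434.80
Sale 3 (264) [LIFO — newest first]: 264 @ $11.00 = $2,904.00
Total COGS = $1,141.10 + $3,434.80 + $2,904.00 = $7,479.90
Ending inventory: 44 @ $4.75 + 56 @ $5.35 + 27 @ $11.00 = $805.60
Check: goods available $8,285.50 = COGS $7,479.90 + ending $805.60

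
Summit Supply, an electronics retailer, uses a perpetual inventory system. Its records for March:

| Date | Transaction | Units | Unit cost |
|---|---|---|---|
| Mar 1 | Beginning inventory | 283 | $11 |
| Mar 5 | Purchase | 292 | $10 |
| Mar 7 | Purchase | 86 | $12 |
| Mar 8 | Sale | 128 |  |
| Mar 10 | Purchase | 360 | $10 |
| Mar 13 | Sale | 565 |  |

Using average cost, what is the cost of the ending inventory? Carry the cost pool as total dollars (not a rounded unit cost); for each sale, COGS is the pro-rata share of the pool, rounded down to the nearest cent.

Ending inventory = $3,414.77

After Mar 1: 283 on hand, pool $3,113.00 (≈ $11.0000 each)
After Mar 5: 575 on hand, pool $6,033.00 (≈ $10.4922 each)
After Mar 7: 661 on hand, pool $7,065.00 (≈ $10.6884 each)
Mar 8, sell 128: 128/661 × $7,065.00 → $1,368.10
After Mar 10: 893 on hand, pool $9,296.90 (≈ $10.4109 each)
Mar 13, sell 565: 565/893 × $9,296.90 → $5,882.13
Total COGS = $1,368.10 + $5,882.13 = $7,250.23
Ending inventory (cost pool remaining) = $3,414.77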